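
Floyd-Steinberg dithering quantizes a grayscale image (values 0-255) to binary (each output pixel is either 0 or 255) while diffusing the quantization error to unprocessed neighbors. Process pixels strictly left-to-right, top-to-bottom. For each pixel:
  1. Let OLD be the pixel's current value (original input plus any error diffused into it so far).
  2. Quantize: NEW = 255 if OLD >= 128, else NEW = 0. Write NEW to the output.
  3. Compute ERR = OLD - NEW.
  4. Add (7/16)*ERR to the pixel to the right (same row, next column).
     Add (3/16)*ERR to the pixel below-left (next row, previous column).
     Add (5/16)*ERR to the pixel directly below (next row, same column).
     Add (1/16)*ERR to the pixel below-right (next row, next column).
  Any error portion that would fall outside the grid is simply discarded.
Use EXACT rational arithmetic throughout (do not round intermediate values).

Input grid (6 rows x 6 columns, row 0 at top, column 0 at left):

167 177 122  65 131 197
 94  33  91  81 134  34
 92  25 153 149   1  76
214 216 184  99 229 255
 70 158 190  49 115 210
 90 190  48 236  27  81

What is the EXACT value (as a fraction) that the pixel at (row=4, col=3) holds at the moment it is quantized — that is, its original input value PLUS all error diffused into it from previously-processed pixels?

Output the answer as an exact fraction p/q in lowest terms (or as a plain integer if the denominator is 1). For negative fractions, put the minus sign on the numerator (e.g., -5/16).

(0,0): OLD=167 → NEW=255, ERR=-88
(0,1): OLD=277/2 → NEW=255, ERR=-233/2
(0,2): OLD=2273/32 → NEW=0, ERR=2273/32
(0,3): OLD=49191/512 → NEW=0, ERR=49191/512
(0,4): OLD=1417489/8192 → NEW=255, ERR=-671471/8192
(0,5): OLD=21120887/131072 → NEW=255, ERR=-12302473/131072
(1,0): OLD=1429/32 → NEW=0, ERR=1429/32
(1,1): OLD=6131/256 → NEW=0, ERR=6131/256
(1,2): OLD=1101071/8192 → NEW=255, ERR=-987889/8192
(1,3): OLD=1551091/32768 → NEW=0, ERR=1551091/32768
(1,4): OLD=246416713/2097152 → NEW=0, ERR=246416713/2097152
(1,5): OLD=1709673263/33554432 → NEW=0, ERR=1709673263/33554432
(2,0): OLD=452385/4096 → NEW=0, ERR=452385/4096
(2,1): OLD=7993307/131072 → NEW=0, ERR=7993307/131072
(2,2): OLD=319538449/2097152 → NEW=255, ERR=-215235311/2097152
(2,3): OLD=2237831433/16777216 → NEW=255, ERR=-2040358647/16777216
(2,4): OLD=-1597476133/536870912 → NEW=0, ERR=-1597476133/536870912
(2,5): OLD=841509235629/8589934592 → NEW=0, ERR=841509235629/8589934592
(3,0): OLD=545152049/2097152 → NEW=255, ERR=10378289/2097152
(3,1): OLD=3772892541/16777216 → NEW=255, ERR=-505297539/16777216
(3,2): OLD=16073848023/134217728 → NEW=0, ERR=16073848023/134217728
(3,3): OLD=914121217717/8589934592 → NEW=0, ERR=914121217717/8589934592
(3,4): OLD=19612217429045/68719476736 → NEW=255, ERR=2088750861365/68719476736
(3,5): OLD=328452613592571/1099511627776 → NEW=255, ERR=48077148509691/1099511627776
(4,0): OLD=17689720863/268435456 → NEW=0, ERR=17689720863/268435456
(4,1): OLD=859780584819/4294967296 → NEW=255, ERR=-235436075661/4294967296
(4,2): OLD=30444578780969/137438953472 → NEW=255, ERR=-4602354354391/137438953472
(4,3): OLD=177657482002413/2199023255552 → NEW=0, ERR=177657482002413/2199023255552
Target (4,3): original=49, with diffused error = 177657482002413/2199023255552

Answer: 177657482002413/2199023255552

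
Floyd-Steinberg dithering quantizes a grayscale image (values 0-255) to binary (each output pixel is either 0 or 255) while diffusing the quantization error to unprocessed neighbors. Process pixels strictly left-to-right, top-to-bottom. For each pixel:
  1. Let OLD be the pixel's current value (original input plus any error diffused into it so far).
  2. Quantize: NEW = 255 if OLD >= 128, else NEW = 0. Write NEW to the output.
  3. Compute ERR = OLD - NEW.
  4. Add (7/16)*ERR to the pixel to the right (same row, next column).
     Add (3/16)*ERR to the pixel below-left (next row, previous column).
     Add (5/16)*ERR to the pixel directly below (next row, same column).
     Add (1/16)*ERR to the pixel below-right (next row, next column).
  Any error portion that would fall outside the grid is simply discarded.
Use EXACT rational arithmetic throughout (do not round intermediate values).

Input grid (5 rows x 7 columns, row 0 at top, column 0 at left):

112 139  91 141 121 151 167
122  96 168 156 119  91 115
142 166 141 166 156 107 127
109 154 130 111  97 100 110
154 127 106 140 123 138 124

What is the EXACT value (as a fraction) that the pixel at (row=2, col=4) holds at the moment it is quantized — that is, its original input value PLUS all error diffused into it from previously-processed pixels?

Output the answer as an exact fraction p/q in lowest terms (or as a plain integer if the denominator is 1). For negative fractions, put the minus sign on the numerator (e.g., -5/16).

(0,0): OLD=112 → NEW=0, ERR=112
(0,1): OLD=188 → NEW=255, ERR=-67
(0,2): OLD=987/16 → NEW=0, ERR=987/16
(0,3): OLD=43005/256 → NEW=255, ERR=-22275/256
(0,4): OLD=339691/4096 → NEW=0, ERR=339691/4096
(0,5): OLD=12273773/65536 → NEW=255, ERR=-4437907/65536
(0,6): OLD=144046843/1048576 → NEW=255, ERR=-123340037/1048576
(1,0): OLD=2311/16 → NEW=255, ERR=-1769/16
(1,1): OLD=5793/128 → NEW=0, ERR=5793/128
(1,2): OLD=764213/4096 → NEW=255, ERR=-280267/4096
(1,3): OLD=1937873/16384 → NEW=0, ERR=1937873/16384
(1,4): OLD=187200147/1048576 → NEW=255, ERR=-80186733/1048576
(1,5): OLD=163663875/8388608 → NEW=0, ERR=163663875/8388608
(1,6): OLD=11079032269/134217728 → NEW=0, ERR=11079032269/134217728
(2,0): OLD=237435/2048 → NEW=0, ERR=237435/2048
(2,1): OLD=13836281/65536 → NEW=255, ERR=-2875399/65536
(2,2): OLD=131520555/1048576 → NEW=0, ERR=131520555/1048576
(2,3): OLD=2006736275/8388608 → NEW=255, ERR=-132358765/8388608
(2,4): OLD=9143583747/67108864 → NEW=255, ERR=-7969176573/67108864
Target (2,4): original=156, with diffused error = 9143583747/67108864

Answer: 9143583747/67108864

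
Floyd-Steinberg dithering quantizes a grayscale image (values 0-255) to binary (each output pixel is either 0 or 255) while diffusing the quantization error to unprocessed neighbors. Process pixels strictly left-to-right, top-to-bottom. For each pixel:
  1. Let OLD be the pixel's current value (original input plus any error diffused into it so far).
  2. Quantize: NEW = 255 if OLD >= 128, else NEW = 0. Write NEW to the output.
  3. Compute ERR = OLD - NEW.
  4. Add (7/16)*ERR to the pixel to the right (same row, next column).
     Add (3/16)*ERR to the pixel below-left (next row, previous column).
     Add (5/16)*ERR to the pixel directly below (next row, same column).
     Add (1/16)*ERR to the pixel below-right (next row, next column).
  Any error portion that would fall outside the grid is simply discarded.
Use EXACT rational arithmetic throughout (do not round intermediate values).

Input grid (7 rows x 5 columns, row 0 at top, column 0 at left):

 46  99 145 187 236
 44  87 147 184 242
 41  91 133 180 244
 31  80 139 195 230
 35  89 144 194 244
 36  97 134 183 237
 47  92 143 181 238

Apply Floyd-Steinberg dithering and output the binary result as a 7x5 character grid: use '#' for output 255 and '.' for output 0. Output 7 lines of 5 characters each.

Answer: ..###
.#.##
..#.#
..###
.#.##
..###
.#.##

Derivation:
(0,0): OLD=46 → NEW=0, ERR=46
(0,1): OLD=953/8 → NEW=0, ERR=953/8
(0,2): OLD=25231/128 → NEW=255, ERR=-7409/128
(0,3): OLD=331113/2048 → NEW=255, ERR=-191127/2048
(0,4): OLD=6395359/32768 → NEW=255, ERR=-1960481/32768
(1,0): OLD=10331/128 → NEW=0, ERR=10331/128
(1,1): OLD=155197/1024 → NEW=255, ERR=-105923/1024
(1,2): OLD=2411841/32768 → NEW=0, ERR=2411841/32768
(1,3): OLD=22570893/131072 → NEW=255, ERR=-10852467/131072
(1,4): OLD=380101767/2097152 → NEW=255, ERR=-154671993/2097152
(2,0): OLD=767215/16384 → NEW=0, ERR=767215/16384
(2,1): OLD=51383797/524288 → NEW=0, ERR=51383797/524288
(2,2): OLD=1483856543/8388608 → NEW=255, ERR=-655238497/8388608
(2,3): OLD=14861099501/134217728 → NEW=0, ERR=14861099501/134217728
(2,4): OLD=567405742651/2147483648 → NEW=255, ERR=19797412411/2147483648
(3,0): OLD=536952639/8388608 → NEW=0, ERR=536952639/8388608
(3,1): OLD=8516944531/67108864 → NEW=0, ERR=8516944531/67108864
(3,2): OLD=423055921281/2147483648 → NEW=255, ERR=-124552408959/2147483648
(3,3): OLD=863602657641/4294967296 → NEW=255, ERR=-231614002839/4294967296
(3,4): OLD=14857710937549/68719476736 → NEW=255, ERR=-2665755630131/68719476736
(4,0): OLD=84609902993/1073741824 → NEW=0, ERR=84609902993/1073741824
(4,1): OLD=5369069130321/34359738368 → NEW=255, ERR=-3392664153519/34359738368
(4,2): OLD=44253934940255/549755813888 → NEW=0, ERR=44253934940255/549755813888
(4,3): OLD=1772123077256529/8796093022208 → NEW=255, ERR=-470880643406511/8796093022208
(4,4): OLD=28863353573756343/140737488355328 → NEW=255, ERR=-7024705956852297/140737488355328
(5,0): OLD=23150801318291/549755813888 → NEW=0, ERR=23150801318291/549755813888
(5,1): OLD=459972787626937/4398046511104 → NEW=0, ERR=459972787626937/4398046511104
(5,2): OLD=26557593308091073/140737488355328 → NEW=255, ERR=-9330466222517567/140737488355328
(5,3): OLD=74837635087101231/562949953421312 → NEW=255, ERR=-68714603035333329/562949953421312
(5,4): OLD=1483073521811219157/9007199254740992 → NEW=255, ERR=-813762288147733803/9007199254740992
(6,0): OLD=5613281391962659/70368744177664 → NEW=0, ERR=5613281391962659/70368744177664
(6,1): OLD=337282374836759757/2251799813685248 → NEW=255, ERR=-236926577652978483/2251799813685248
(6,2): OLD=2158125463180584479/36028797018963968 → NEW=0, ERR=2158125463180584479/36028797018963968
(6,3): OLD=85303854627139774613/576460752303423488 → NEW=255, ERR=-61693637210233214827/576460752303423488
(6,4): OLD=1432539398584347992659/9223372036854775808 → NEW=255, ERR=-919420470813619838381/9223372036854775808
Row 0: ..###
Row 1: .#.##
Row 2: ..#.#
Row 3: ..###
Row 4: .#.##
Row 5: ..###
Row 6: .#.##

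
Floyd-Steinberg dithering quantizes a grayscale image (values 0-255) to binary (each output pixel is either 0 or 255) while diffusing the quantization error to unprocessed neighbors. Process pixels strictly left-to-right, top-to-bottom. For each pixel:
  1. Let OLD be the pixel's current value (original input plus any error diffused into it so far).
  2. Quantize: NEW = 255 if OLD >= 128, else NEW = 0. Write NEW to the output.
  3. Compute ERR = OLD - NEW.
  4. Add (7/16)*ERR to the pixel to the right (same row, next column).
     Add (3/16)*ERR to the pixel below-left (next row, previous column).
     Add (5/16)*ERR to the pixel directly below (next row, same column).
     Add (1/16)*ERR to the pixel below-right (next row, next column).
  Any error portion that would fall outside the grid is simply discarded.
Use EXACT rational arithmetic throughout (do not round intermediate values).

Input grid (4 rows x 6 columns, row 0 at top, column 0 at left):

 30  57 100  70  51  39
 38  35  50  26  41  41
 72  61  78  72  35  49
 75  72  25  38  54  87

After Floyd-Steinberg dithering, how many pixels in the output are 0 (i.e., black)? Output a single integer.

(0,0): OLD=30 → NEW=0, ERR=30
(0,1): OLD=561/8 → NEW=0, ERR=561/8
(0,2): OLD=16727/128 → NEW=255, ERR=-15913/128
(0,3): OLD=31969/2048 → NEW=0, ERR=31969/2048
(0,4): OLD=1894951/32768 → NEW=0, ERR=1894951/32768
(0,5): OLD=33711889/524288 → NEW=0, ERR=33711889/524288
(1,0): OLD=7747/128 → NEW=0, ERR=7747/128
(1,1): OLD=63445/1024 → NEW=0, ERR=63445/1024
(1,2): OLD=1493113/32768 → NEW=0, ERR=1493113/32768
(1,3): OLD=7062981/131072 → NEW=0, ERR=7062981/131072
(1,4): OLD=802612207/8388608 → NEW=0, ERR=802612207/8388608
(1,5): OLD=14303270873/134217728 → NEW=0, ERR=14303270873/134217728
(2,0): OLD=1679863/16384 → NEW=0, ERR=1679863/16384
(2,1): OLD=72113421/524288 → NEW=255, ERR=-61580019/524288
(2,2): OLD=459939943/8388608 → NEW=0, ERR=459939943/8388608
(2,3): OLD=8966741743/67108864 → NEW=255, ERR=-8146018577/67108864
(2,4): OLD=75468949325/2147483648 → NEW=0, ERR=75468949325/2147483648
(2,5): OLD=3561640220139/34359738368 → NEW=0, ERR=3561640220139/34359738368
(3,0): OLD=713183623/8388608 → NEW=0, ERR=713183623/8388608
(3,1): OLD=5984734971/67108864 → NEW=0, ERR=5984734971/67108864
(3,2): OLD=27406994977/536870912 → NEW=0, ERR=27406994977/536870912
(3,3): OLD=1113854418403/34359738368 → NEW=0, ERR=1113854418403/34359738368
(3,4): OLD=25017734986883/274877906944 → NEW=0, ERR=25017734986883/274877906944
(3,5): OLD=709879825693389/4398046511104 → NEW=255, ERR=-411622034638131/4398046511104
Output grid:
  Row 0: ..#...  (5 black, running=5)
  Row 1: ......  (6 black, running=11)
  Row 2: .#.#..  (4 black, running=15)
  Row 3: .....#  (5 black, running=20)

Answer: 20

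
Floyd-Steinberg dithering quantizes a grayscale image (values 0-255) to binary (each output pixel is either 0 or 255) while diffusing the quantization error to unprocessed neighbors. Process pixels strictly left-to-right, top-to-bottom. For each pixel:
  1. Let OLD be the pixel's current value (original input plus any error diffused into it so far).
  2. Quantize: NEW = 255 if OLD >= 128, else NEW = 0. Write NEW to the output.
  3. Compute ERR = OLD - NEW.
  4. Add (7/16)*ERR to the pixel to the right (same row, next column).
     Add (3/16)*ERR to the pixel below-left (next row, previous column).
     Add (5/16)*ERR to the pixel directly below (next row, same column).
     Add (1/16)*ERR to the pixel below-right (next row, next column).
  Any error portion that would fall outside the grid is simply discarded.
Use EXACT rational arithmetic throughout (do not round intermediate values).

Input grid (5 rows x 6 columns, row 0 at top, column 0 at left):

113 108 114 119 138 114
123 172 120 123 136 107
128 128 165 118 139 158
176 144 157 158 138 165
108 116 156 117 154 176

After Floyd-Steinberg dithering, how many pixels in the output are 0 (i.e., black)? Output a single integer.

Answer: 14

Derivation:
(0,0): OLD=113 → NEW=0, ERR=113
(0,1): OLD=2519/16 → NEW=255, ERR=-1561/16
(0,2): OLD=18257/256 → NEW=0, ERR=18257/256
(0,3): OLD=615223/4096 → NEW=255, ERR=-429257/4096
(0,4): OLD=6039169/65536 → NEW=0, ERR=6039169/65536
(0,5): OLD=161811847/1048576 → NEW=255, ERR=-105575033/1048576
(1,0): OLD=35845/256 → NEW=255, ERR=-29435/256
(1,1): OLD=228643/2048 → NEW=0, ERR=228643/2048
(1,2): OLD=10838495/65536 → NEW=255, ERR=-5873185/65536
(1,3): OLD=19078323/262144 → NEW=0, ERR=19078323/262144
(1,4): OLD=2872413049/16777216 → NEW=255, ERR=-1405777031/16777216
(1,5): OLD=11982179199/268435456 → NEW=0, ERR=11982179199/268435456
(2,0): OLD=3702833/32768 → NEW=0, ERR=3702833/32768
(2,1): OLD=197485355/1048576 → NEW=255, ERR=-69901525/1048576
(2,2): OLD=2155080257/16777216 → NEW=255, ERR=-2123109823/16777216
(2,3): OLD=8598905977/134217728 → NEW=0, ERR=8598905977/134217728
(2,4): OLD=660405715691/4294967296 → NEW=255, ERR=-434810944789/4294967296
(2,5): OLD=8412696126749/68719476736 → NEW=0, ERR=8412696126749/68719476736
(3,0): OLD=3335538721/16777216 → NEW=255, ERR=-942651359/16777216
(3,1): OLD=10995272589/134217728 → NEW=0, ERR=10995272589/134217728
(3,2): OLD=173023385335/1073741824 → NEW=255, ERR=-100780779785/1073741824
(3,3): OLD=7563691497573/68719476736 → NEW=0, ERR=7563691497573/68719476736
(3,4): OLD=99767148886725/549755813888 → NEW=255, ERR=-40420583654715/549755813888
(3,5): OLD=1449263307218283/8796093022208 → NEW=255, ERR=-793740413444757/8796093022208
(4,0): OLD=227207997391/2147483648 → NEW=0, ERR=227207997391/2147483648
(4,1): OLD=5730463386883/34359738368 → NEW=255, ERR=-3031269896957/34359738368
(4,2): OLD=125156839902745/1099511627776 → NEW=0, ERR=125156839902745/1099511627776
(4,3): OLD=3193755945893597/17592186044416 → NEW=255, ERR=-1292251495432483/17592186044416
(4,4): OLD=25007955103369389/281474976710656 → NEW=0, ERR=25007955103369389/281474976710656
(4,5): OLD=819995415158417819/4503599627370496 → NEW=255, ERR=-328422489821058661/4503599627370496
Output grid:
  Row 0: .#.#.#  (3 black, running=3)
  Row 1: #.#.#.  (3 black, running=6)
  Row 2: .##.#.  (3 black, running=9)
  Row 3: #.#.##  (2 black, running=11)
  Row 4: .#.#.#  (3 black, running=14)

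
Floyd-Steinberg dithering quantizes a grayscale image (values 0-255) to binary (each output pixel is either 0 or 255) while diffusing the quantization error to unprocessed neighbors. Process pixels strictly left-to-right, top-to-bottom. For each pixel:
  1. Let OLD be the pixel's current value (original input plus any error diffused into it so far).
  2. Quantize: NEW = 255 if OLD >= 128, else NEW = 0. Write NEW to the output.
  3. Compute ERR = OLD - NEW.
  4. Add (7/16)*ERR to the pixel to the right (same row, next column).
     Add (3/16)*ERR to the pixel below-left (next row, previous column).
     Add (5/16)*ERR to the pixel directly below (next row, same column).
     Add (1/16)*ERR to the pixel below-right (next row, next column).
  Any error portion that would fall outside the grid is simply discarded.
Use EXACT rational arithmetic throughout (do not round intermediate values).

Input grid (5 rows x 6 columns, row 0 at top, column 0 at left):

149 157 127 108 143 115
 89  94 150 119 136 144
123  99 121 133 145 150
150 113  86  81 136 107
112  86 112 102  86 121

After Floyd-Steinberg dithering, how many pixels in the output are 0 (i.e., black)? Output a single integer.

(0,0): OLD=149 → NEW=255, ERR=-106
(0,1): OLD=885/8 → NEW=0, ERR=885/8
(0,2): OLD=22451/128 → NEW=255, ERR=-10189/128
(0,3): OLD=149861/2048 → NEW=0, ERR=149861/2048
(0,4): OLD=5734851/32768 → NEW=255, ERR=-2620989/32768
(0,5): OLD=41946197/524288 → NEW=0, ERR=41946197/524288
(1,0): OLD=9807/128 → NEW=0, ERR=9807/128
(1,1): OLD=143913/1024 → NEW=255, ERR=-117207/1024
(1,2): OLD=3135325/32768 → NEW=0, ERR=3135325/32768
(1,3): OLD=21463769/131072 → NEW=255, ERR=-11959591/131072
(1,4): OLD=760506027/8388608 → NEW=0, ERR=760506027/8388608
(1,5): OLD=27335617597/134217728 → NEW=255, ERR=-6889903043/134217728
(2,0): OLD=2055891/16384 → NEW=0, ERR=2055891/16384
(2,1): OLD=73850433/524288 → NEW=255, ERR=-59843007/524288
(2,2): OLD=643421443/8388608 → NEW=0, ERR=643421443/8388608
(2,3): OLD=10806000043/67108864 → NEW=255, ERR=-6306760277/67108864
(2,4): OLD=251014636929/2147483648 → NEW=0, ERR=251014636929/2147483648
(2,5): OLD=6554560513175/34359738368 → NEW=255, ERR=-2207172770665/34359738368
(3,0): OLD=1407704739/8388608 → NEW=255, ERR=-731390301/8388608
(3,1): OLD=4121155559/67108864 → NEW=0, ERR=4121155559/67108864
(3,2): OLD=60173278885/536870912 → NEW=0, ERR=60173278885/536870912
(3,3): OLD=4376668772463/34359738368 → NEW=0, ERR=4376668772463/34359738368
(3,4): OLD=57817031738255/274877906944 → NEW=255, ERR=-12276834532465/274877906944
(3,5): OLD=328496097661185/4398046511104 → NEW=0, ERR=328496097661185/4398046511104
(4,0): OLD=103366938925/1073741824 → NEW=0, ERR=103366938925/1073741824
(4,1): OLD=2798151481801/17179869184 → NEW=255, ERR=-1582715160119/17179869184
(4,2): OLD=73910126120587/549755813888 → NEW=255, ERR=-66277606420853/549755813888
(4,3): OLD=771348175499735/8796093022208 → NEW=0, ERR=771348175499735/8796093022208
(4,4): OLD=18629971493579591/140737488355328 → NEW=255, ERR=-17258088037029049/140737488355328
(4,5): OLD=197934797541879185/2251799813685248 → NEW=0, ERR=197934797541879185/2251799813685248
Output grid:
  Row 0: #.#.#.  (3 black, running=3)
  Row 1: .#.#.#  (3 black, running=6)
  Row 2: .#.#.#  (3 black, running=9)
  Row 3: #...#.  (4 black, running=13)
  Row 4: .##.#.  (3 black, running=16)

Answer: 16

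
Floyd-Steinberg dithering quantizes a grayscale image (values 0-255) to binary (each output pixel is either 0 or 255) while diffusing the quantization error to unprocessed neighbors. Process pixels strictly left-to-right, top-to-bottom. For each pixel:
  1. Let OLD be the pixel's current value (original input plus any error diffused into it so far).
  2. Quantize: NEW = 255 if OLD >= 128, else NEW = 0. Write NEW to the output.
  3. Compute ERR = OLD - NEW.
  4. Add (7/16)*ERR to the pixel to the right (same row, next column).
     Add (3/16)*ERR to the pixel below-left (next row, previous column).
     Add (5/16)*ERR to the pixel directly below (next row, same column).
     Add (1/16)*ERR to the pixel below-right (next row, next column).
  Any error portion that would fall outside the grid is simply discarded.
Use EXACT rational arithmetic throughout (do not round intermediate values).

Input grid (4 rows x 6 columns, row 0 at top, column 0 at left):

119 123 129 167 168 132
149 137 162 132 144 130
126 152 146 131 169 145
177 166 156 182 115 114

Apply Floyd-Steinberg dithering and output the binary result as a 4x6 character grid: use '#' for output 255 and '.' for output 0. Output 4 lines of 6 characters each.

Answer: .#.##.
#.#.#.
.##.##
#.##..

Derivation:
(0,0): OLD=119 → NEW=0, ERR=119
(0,1): OLD=2801/16 → NEW=255, ERR=-1279/16
(0,2): OLD=24071/256 → NEW=0, ERR=24071/256
(0,3): OLD=852529/4096 → NEW=255, ERR=-191951/4096
(0,4): OLD=9666391/65536 → NEW=255, ERR=-7045289/65536
(0,5): OLD=89095009/1048576 → NEW=0, ERR=89095009/1048576
(1,0): OLD=43827/256 → NEW=255, ERR=-21453/256
(1,1): OLD=205669/2048 → NEW=0, ERR=205669/2048
(1,2): OLD=14518601/65536 → NEW=255, ERR=-2193079/65536
(1,3): OLD=23182677/262144 → NEW=0, ERR=23182677/262144
(1,4): OLD=2719556511/16777216 → NEW=255, ERR=-1558633569/16777216
(1,5): OLD=29310181033/268435456 → NEW=0, ERR=29310181033/268435456
(2,0): OLD=3887655/32768 → NEW=0, ERR=3887655/32768
(2,1): OLD=234646557/1048576 → NEW=255, ERR=-32740323/1048576
(2,2): OLD=2428339607/16777216 → NEW=255, ERR=-1849850473/16777216
(2,3): OLD=12198609567/134217728 → NEW=0, ERR=12198609567/134217728
(2,4): OLD=883608925789/4294967296 → NEW=255, ERR=-211607734691/4294967296
(2,5): OLD=10428874272859/68719476736 → NEW=255, ERR=-7094592294821/68719476736
(3,0): OLD=3493371063/16777216 → NEW=255, ERR=-784819017/16777216
(3,1): OLD=16444127339/134217728 → NEW=0, ERR=16444127339/134217728
(3,2): OLD=204263694449/1073741824 → NEW=255, ERR=-69540470671/1073741824
(3,3): OLD=11403204192723/68719476736 → NEW=255, ERR=-6120262374957/68719476736
(3,4): OLD=25817646504051/549755813888 → NEW=0, ERR=25817646504051/549755813888
(3,5): OLD=872608648226781/8796093022208 → NEW=0, ERR=872608648226781/8796093022208
Row 0: .#.##.
Row 1: #.#.#.
Row 2: .##.##
Row 3: #.##..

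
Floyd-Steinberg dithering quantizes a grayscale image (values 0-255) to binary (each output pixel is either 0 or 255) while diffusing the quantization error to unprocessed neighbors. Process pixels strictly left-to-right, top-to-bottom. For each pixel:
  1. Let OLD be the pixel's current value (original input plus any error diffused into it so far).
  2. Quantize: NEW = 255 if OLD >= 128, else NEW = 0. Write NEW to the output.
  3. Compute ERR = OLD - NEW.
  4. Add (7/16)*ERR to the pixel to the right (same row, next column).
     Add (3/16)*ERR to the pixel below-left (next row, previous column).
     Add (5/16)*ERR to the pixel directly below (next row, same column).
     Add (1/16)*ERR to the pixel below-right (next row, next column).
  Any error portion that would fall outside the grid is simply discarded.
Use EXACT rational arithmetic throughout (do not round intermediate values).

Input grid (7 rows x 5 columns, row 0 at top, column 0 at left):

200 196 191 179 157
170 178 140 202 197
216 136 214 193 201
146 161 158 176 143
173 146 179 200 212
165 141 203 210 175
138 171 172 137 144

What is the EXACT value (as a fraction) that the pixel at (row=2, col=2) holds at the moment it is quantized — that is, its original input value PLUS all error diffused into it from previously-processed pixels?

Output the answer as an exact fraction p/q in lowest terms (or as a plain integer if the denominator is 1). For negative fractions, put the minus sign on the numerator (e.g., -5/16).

Answer: 3406692377/16777216

Derivation:
(0,0): OLD=200 → NEW=255, ERR=-55
(0,1): OLD=2751/16 → NEW=255, ERR=-1329/16
(0,2): OLD=39593/256 → NEW=255, ERR=-25687/256
(0,3): OLD=553375/4096 → NEW=255, ERR=-491105/4096
(0,4): OLD=6851417/65536 → NEW=0, ERR=6851417/65536
(1,0): OLD=35133/256 → NEW=255, ERR=-30147/256
(1,1): OLD=160299/2048 → NEW=0, ERR=160299/2048
(1,2): OLD=7550727/65536 → NEW=0, ERR=7550727/65536
(1,3): OLD=59839355/262144 → NEW=255, ERR=-7007365/262144
(1,4): OLD=882823953/4194304 → NEW=255, ERR=-186723567/4194304
(2,0): OLD=6352905/32768 → NEW=255, ERR=-2002935/32768
(2,1): OLD=155147635/1048576 → NEW=255, ERR=-112239245/1048576
(2,2): OLD=3406692377/16777216 → NEW=255, ERR=-871497703/16777216
Target (2,2): original=214, with diffused error = 3406692377/16777216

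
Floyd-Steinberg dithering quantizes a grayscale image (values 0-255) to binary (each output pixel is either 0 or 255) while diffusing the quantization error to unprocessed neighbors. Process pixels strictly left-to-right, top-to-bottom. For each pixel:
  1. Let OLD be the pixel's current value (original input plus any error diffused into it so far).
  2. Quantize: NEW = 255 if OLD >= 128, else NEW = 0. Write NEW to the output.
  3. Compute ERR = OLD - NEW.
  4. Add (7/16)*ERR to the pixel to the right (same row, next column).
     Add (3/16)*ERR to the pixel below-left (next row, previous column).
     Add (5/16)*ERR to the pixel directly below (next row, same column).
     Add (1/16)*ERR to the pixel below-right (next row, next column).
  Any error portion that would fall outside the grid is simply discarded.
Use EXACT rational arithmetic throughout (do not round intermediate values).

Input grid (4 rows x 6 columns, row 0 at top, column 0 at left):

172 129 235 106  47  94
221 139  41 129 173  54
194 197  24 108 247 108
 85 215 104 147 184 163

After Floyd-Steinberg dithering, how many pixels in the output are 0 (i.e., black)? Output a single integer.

Answer: 10

Derivation:
(0,0): OLD=172 → NEW=255, ERR=-83
(0,1): OLD=1483/16 → NEW=0, ERR=1483/16
(0,2): OLD=70541/256 → NEW=255, ERR=5261/256
(0,3): OLD=471003/4096 → NEW=0, ERR=471003/4096
(0,4): OLD=6377213/65536 → NEW=0, ERR=6377213/65536
(0,5): OLD=143206635/1048576 → NEW=255, ERR=-124180245/1048576
(1,0): OLD=54385/256 → NEW=255, ERR=-10895/256
(1,1): OLD=303127/2048 → NEW=255, ERR=-219113/2048
(1,2): OLD=1832931/65536 → NEW=0, ERR=1832931/65536
(1,3): OLD=51563879/262144 → NEW=255, ERR=-15282841/262144
(1,4): OLD=2732751893/16777216 → NEW=255, ERR=-1545438187/16777216
(1,5): OLD=-4624405757/268435456 → NEW=0, ERR=-4624405757/268435456
(2,0): OLD=5263853/32768 → NEW=255, ERR=-3091987/32768
(2,1): OLD=130933247/1048576 → NEW=0, ERR=130933247/1048576
(2,2): OLD=1170240445/16777216 → NEW=0, ERR=1170240445/16777216
(2,3): OLD=14062559509/134217728 → NEW=0, ERR=14062559509/134217728
(2,4): OLD=1104574853823/4294967296 → NEW=255, ERR=9358193343/4294967296
(2,5): OLD=6721626204457/68719476736 → NEW=0, ERR=6721626204457/68719476736
(3,0): OLD=1324145181/16777216 → NEW=0, ERR=1324145181/16777216
(3,1): OLD=39692461529/134217728 → NEW=255, ERR=5466940889/134217728
(3,2): OLD=183681818779/1073741824 → NEW=255, ERR=-90122346341/1073741824
(3,3): OLD=10156003038033/68719476736 → NEW=255, ERR=-7367463529647/68719476736
(3,4): OLD=89425729676337/549755813888 → NEW=255, ERR=-50762002865103/549755813888
(3,5): OLD=1348492039490367/8796093022208 → NEW=255, ERR=-894511681172673/8796093022208
Output grid:
  Row 0: #.#..#  (3 black, running=3)
  Row 1: ##.##.  (2 black, running=5)
  Row 2: #...#.  (4 black, running=9)
  Row 3: .#####  (1 black, running=10)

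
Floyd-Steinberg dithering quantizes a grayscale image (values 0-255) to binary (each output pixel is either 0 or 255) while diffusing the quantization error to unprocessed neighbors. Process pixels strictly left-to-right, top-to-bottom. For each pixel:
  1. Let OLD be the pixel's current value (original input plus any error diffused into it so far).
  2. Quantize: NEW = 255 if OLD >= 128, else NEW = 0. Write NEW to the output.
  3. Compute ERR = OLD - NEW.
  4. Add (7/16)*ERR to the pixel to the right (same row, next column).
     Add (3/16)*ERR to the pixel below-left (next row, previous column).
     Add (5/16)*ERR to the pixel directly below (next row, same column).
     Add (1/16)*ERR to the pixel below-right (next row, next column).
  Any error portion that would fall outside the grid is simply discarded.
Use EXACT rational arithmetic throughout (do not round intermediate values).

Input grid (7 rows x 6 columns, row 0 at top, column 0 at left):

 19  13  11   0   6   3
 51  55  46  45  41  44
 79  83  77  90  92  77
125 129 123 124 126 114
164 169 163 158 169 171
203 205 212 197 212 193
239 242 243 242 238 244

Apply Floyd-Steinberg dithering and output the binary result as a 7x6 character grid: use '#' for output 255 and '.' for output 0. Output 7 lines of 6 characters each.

Answer: ......
......
.#.#.#
#.#.#.
#.##.#
######
######

Derivation:
(0,0): OLD=19 → NEW=0, ERR=19
(0,1): OLD=341/16 → NEW=0, ERR=341/16
(0,2): OLD=5203/256 → NEW=0, ERR=5203/256
(0,3): OLD=36421/4096 → NEW=0, ERR=36421/4096
(0,4): OLD=648163/65536 → NEW=0, ERR=648163/65536
(0,5): OLD=7682869/1048576 → NEW=0, ERR=7682869/1048576
(1,0): OLD=15599/256 → NEW=0, ERR=15599/256
(1,1): OLD=191113/2048 → NEW=0, ERR=191113/2048
(1,2): OLD=6303037/65536 → NEW=0, ERR=6303037/65536
(1,3): OLD=24374329/262144 → NEW=0, ERR=24374329/262144
(1,4): OLD=1454572491/16777216 → NEW=0, ERR=1454572491/16777216
(1,5): OLD=22773726749/268435456 → NEW=0, ERR=22773726749/268435456
(2,0): OLD=3785971/32768 → NEW=0, ERR=3785971/32768
(2,1): OLD=193515937/1048576 → NEW=255, ERR=-73870943/1048576
(2,2): OLD=1669333795/16777216 → NEW=0, ERR=1669333795/16777216
(2,3): OLD=24810803915/134217728 → NEW=255, ERR=-9414716725/134217728
(2,4): OLD=472977249505/4294967296 → NEW=0, ERR=472977249505/4294967296
(2,5): OLD=10796509152823/68719476736 → NEW=255, ERR=-6726957414857/68719476736
(3,0): OLD=2481294531/16777216 → NEW=255, ERR=-1796895549/16777216
(3,1): OLD=11543324039/134217728 → NEW=0, ERR=11543324039/134217728
(3,2): OLD=187008738949/1073741824 → NEW=255, ERR=-86795426171/1073741824
(3,3): OLD=6430869706511/68719476736 → NEW=0, ERR=6430869706511/68719476736
(3,4): OLD=98195762898991/549755813888 → NEW=255, ERR=-41991969642449/549755813888
(3,5): OLD=500273608376929/8796093022208 → NEW=0, ERR=500273608376929/8796093022208
(4,0): OLD=314941468429/2147483648 → NEW=255, ERR=-232666861811/2147483648
(4,1): OLD=4350818487337/34359738368 → NEW=0, ERR=4350818487337/34359738368
(4,2): OLD=237560108802987/1099511627776 → NEW=255, ERR=-42815356279893/1099511627776
(4,3): OLD=2653497143325559/17592186044416 → NEW=255, ERR=-1832510298000521/17592186044416
(4,4): OLD=32670928130433767/281474976710656 → NEW=0, ERR=32670928130433767/281474976710656
(4,5): OLD=1057355922076765937/4503599627370496 → NEW=255, ERR=-91061982902710543/4503599627370496
(5,0): OLD=106039536736395/549755813888 → NEW=255, ERR=-34148195805045/549755813888
(5,1): OLD=3576882853721659/17592186044416 → NEW=255, ERR=-909124587604421/17592186044416
(5,2): OLD=23306841309275833/140737488355328 → NEW=255, ERR=-12581218221332807/140737488355328
(5,3): OLD=651523300836935427/4503599627370496 → NEW=255, ERR=-496894604142541053/4503599627370496
(5,4): OLD=1708664171560171427/9007199254740992 → NEW=255, ERR=-588171638398781533/9007199254740992
(5,5): OLD=23831879700995487679/144115188075855872 → NEW=255, ERR=-12917493258347759681/144115188075855872
(6,0): OLD=59081434342226321/281474976710656 → NEW=255, ERR=-12694684718990959/281474976710656
(6,1): OLD=835307164202189757/4503599627370496 → NEW=255, ERR=-313110740777286723/4503599627370496
(6,2): OLD=2895451385876969333/18014398509481984 → NEW=255, ERR=-1698220234040936587/18014398509481984
(6,3): OLD=42786891544853576385/288230376151711744 → NEW=255, ERR=-30711854373832918335/288230376151711744
(6,4): OLD=679184615409873662049/4611686018427387904 → NEW=255, ERR=-496795319289110253471/4611686018427387904
(6,5): OLD=12158512180720932909063/73786976294838206464 → NEW=255, ERR=-6657166774462809739257/73786976294838206464
Row 0: ......
Row 1: ......
Row 2: .#.#.#
Row 3: #.#.#.
Row 4: #.##.#
Row 5: ######
Row 6: ######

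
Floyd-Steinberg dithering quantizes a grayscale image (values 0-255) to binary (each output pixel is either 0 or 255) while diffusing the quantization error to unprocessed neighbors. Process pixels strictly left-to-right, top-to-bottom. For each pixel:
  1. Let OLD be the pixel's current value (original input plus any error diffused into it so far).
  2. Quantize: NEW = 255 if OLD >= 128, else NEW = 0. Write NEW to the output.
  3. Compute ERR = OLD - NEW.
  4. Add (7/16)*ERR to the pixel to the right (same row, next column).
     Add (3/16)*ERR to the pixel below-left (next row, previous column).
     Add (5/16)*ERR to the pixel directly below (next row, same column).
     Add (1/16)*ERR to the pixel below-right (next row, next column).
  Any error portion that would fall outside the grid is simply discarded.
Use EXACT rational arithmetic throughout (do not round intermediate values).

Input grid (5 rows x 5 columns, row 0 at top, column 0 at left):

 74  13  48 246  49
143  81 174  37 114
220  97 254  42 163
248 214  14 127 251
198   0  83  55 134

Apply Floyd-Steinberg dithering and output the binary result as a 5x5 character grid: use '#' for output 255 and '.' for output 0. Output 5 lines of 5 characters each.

Answer: ...#.
#.#.#
#.#.#
##.##
#....

Derivation:
(0,0): OLD=74 → NEW=0, ERR=74
(0,1): OLD=363/8 → NEW=0, ERR=363/8
(0,2): OLD=8685/128 → NEW=0, ERR=8685/128
(0,3): OLD=564603/2048 → NEW=255, ERR=42363/2048
(0,4): OLD=1902173/32768 → NEW=0, ERR=1902173/32768
(1,0): OLD=22353/128 → NEW=255, ERR=-10287/128
(1,1): OLD=79223/1024 → NEW=0, ERR=79223/1024
(1,2): OLD=7725571/32768 → NEW=255, ERR=-630269/32768
(1,3): OLD=6576423/131072 → NEW=0, ERR=6576423/131072
(1,4): OLD=325864981/2097152 → NEW=255, ERR=-208908779/2097152
(2,0): OLD=3430669/16384 → NEW=255, ERR=-747251/16384
(2,1): OLD=48545823/524288 → NEW=0, ERR=48545823/524288
(2,2): OLD=2539584925/8388608 → NEW=255, ERR=400489885/8388608
(2,3): OLD=7876774919/134217728 → NEW=0, ERR=7876774919/134217728
(2,4): OLD=345060706929/2147483648 → NEW=255, ERR=-202547623311/2147483648
(3,0): OLD=2106452093/8388608 → NEW=255, ERR=-32642947/8388608
(3,1): OLD=16598318073/67108864 → NEW=255, ERR=-514442247/67108864
(3,2): OLD=90959825859/2147483648 → NEW=0, ERR=90959825859/2147483648
(3,3): OLD=640678760987/4294967296 → NEW=255, ERR=-454537899493/4294967296
(3,4): OLD=12293403928583/68719476736 → NEW=255, ERR=-5230062639097/68719476736
(4,0): OLD=209751836531/1073741824 → NEW=255, ERR=-64052328589/1073741824
(4,1): OLD=-714520476621/34359738368 → NEW=0, ERR=-714520476621/34359738368
(4,2): OLD=36732571266781/549755813888 → NEW=0, ERR=36732571266781/549755813888
(4,3): OLD=347773071494963/8796093022208 → NEW=0, ERR=347773071494963/8796093022208
(4,4): OLD=17015101232894949/140737488355328 → NEW=0, ERR=17015101232894949/140737488355328
Row 0: ...#.
Row 1: #.#.#
Row 2: #.#.#
Row 3: ##.##
Row 4: #....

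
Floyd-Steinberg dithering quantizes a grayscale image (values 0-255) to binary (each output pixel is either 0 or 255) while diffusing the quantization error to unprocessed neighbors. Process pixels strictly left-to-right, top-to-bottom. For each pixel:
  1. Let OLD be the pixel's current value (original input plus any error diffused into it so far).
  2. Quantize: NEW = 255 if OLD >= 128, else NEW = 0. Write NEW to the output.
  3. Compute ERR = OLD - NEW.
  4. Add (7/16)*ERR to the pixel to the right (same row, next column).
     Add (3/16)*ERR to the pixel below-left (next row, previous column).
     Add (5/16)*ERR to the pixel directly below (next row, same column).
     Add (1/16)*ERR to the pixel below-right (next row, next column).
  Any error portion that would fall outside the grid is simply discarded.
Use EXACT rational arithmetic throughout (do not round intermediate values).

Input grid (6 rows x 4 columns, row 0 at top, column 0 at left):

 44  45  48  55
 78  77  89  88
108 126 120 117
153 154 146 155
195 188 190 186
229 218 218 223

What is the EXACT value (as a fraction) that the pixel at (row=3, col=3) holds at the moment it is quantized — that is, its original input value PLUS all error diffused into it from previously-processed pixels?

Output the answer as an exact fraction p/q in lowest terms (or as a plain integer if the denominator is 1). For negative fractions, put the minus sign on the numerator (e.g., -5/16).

Answer: 1667473007329/17179869184

Derivation:
(0,0): OLD=44 → NEW=0, ERR=44
(0,1): OLD=257/4 → NEW=0, ERR=257/4
(0,2): OLD=4871/64 → NEW=0, ERR=4871/64
(0,3): OLD=90417/1024 → NEW=0, ERR=90417/1024
(1,0): OLD=6643/64 → NEW=0, ERR=6643/64
(1,1): OLD=81669/512 → NEW=255, ERR=-48891/512
(1,2): OLD=1500425/16384 → NEW=0, ERR=1500425/16384
(1,3): OLD=42051983/262144 → NEW=255, ERR=-24794737/262144
(2,0): OLD=1003783/8192 → NEW=0, ERR=1003783/8192
(2,1): OLD=45462429/262144 → NEW=255, ERR=-21384291/262144
(2,2): OLD=46780505/524288 → NEW=0, ERR=46780505/524288
(2,3): OLD=1108996901/8388608 → NEW=255, ERR=-1030098139/8388608
(3,0): OLD=738180919/4194304 → NEW=255, ERR=-331366601/4194304
(3,1): OLD=7941124585/67108864 → NEW=0, ERR=7941124585/67108864
(3,2): OLD=212096967767/1073741824 → NEW=255, ERR=-61707197353/1073741824
(3,3): OLD=1667473007329/17179869184 → NEW=0, ERR=1667473007329/17179869184
Target (3,3): original=155, with diffused error = 1667473007329/17179869184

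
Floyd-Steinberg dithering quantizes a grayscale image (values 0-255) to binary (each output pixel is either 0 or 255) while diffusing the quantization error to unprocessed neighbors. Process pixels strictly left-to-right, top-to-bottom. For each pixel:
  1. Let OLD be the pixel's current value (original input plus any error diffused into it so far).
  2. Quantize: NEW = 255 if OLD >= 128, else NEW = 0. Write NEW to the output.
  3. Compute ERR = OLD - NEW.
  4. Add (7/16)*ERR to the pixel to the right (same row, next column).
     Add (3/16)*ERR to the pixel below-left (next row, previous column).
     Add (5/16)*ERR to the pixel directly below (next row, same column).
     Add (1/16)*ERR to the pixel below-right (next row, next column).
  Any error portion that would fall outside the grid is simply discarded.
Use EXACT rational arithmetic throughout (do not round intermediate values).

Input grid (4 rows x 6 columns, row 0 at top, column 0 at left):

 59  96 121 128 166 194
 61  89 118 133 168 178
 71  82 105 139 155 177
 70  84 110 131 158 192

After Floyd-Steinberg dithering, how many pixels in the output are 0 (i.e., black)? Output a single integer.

Answer: 12

Derivation:
(0,0): OLD=59 → NEW=0, ERR=59
(0,1): OLD=1949/16 → NEW=0, ERR=1949/16
(0,2): OLD=44619/256 → NEW=255, ERR=-20661/256
(0,3): OLD=379661/4096 → NEW=0, ERR=379661/4096
(0,4): OLD=13536603/65536 → NEW=255, ERR=-3175077/65536
(0,5): OLD=181198205/1048576 → NEW=255, ERR=-86188675/1048576
(1,0): OLD=26183/256 → NEW=0, ERR=26183/256
(1,1): OLD=328433/2048 → NEW=255, ERR=-193807/2048
(1,2): OLD=5004997/65536 → NEW=0, ERR=5004997/65536
(1,3): OLD=47513505/262144 → NEW=255, ERR=-19333215/262144
(1,4): OLD=1861863299/16777216 → NEW=0, ERR=1861863299/16777216
(1,5): OLD=53106640549/268435456 → NEW=255, ERR=-15344400731/268435456
(2,0): OLD=2792427/32768 → NEW=0, ERR=2792427/32768
(2,1): OLD=115785929/1048576 → NEW=0, ERR=115785929/1048576
(2,2): OLD=2641281179/16777216 → NEW=255, ERR=-1636908901/16777216
(2,3): OLD=13267203203/134217728 → NEW=0, ERR=13267203203/134217728
(2,4): OLD=934579425289/4294967296 → NEW=255, ERR=-160637235191/4294967296
(2,5): OLD=10287971681999/68719476736 → NEW=255, ERR=-7235494885681/68719476736
(3,0): OLD=1968551227/16777216 → NEW=0, ERR=1968551227/16777216
(3,1): OLD=21055153567/134217728 → NEW=255, ERR=-13170367073/134217728
(3,2): OLD=66588242125/1073741824 → NEW=0, ERR=66588242125/1073741824
(3,3): OLD=12088514360167/68719476736 → NEW=255, ERR=-5434952207513/68719476736
(3,4): OLD=53956758151815/549755813888 → NEW=0, ERR=53956758151815/549755813888
(3,5): OLD=1756565805794953/8796093022208 → NEW=255, ERR=-486437914868087/8796093022208
Output grid:
  Row 0: ..#.##  (3 black, running=3)
  Row 1: .#.#.#  (3 black, running=6)
  Row 2: ..#.##  (3 black, running=9)
  Row 3: .#.#.#  (3 black, running=12)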